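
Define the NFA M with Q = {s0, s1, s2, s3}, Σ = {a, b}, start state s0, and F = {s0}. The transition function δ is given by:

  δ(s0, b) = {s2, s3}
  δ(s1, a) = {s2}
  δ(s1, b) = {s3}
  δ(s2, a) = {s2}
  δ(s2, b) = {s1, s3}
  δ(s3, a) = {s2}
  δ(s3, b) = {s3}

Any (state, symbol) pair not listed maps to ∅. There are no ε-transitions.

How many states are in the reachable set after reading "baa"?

1

Start in {s0}.
Read 'b': {s0} → {s2, s3}.
Read 'a': {s2, s3} → {s2}.
Read 'a': {s2} → {s2}.
That set has 1 state.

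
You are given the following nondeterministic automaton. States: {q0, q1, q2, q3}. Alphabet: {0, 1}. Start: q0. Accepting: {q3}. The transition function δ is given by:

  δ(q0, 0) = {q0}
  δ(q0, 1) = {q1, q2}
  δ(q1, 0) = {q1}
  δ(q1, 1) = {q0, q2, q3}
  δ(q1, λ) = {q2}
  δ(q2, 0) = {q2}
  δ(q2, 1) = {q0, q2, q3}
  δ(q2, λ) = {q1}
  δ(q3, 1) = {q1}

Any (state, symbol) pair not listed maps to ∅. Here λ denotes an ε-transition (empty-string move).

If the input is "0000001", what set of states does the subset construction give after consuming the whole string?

{q1, q2}

Start in {q0}.
Read '0': {q0} → {q0}.
Read '0': {q0} → {q0}.
Read '0': {q0} → {q0}.
Read '0': {q0} → {q0}.
Read '0': {q0} → {q0}.
Read '0': {q0} → {q0}.
Read '1': {q0} → {q1, q2}.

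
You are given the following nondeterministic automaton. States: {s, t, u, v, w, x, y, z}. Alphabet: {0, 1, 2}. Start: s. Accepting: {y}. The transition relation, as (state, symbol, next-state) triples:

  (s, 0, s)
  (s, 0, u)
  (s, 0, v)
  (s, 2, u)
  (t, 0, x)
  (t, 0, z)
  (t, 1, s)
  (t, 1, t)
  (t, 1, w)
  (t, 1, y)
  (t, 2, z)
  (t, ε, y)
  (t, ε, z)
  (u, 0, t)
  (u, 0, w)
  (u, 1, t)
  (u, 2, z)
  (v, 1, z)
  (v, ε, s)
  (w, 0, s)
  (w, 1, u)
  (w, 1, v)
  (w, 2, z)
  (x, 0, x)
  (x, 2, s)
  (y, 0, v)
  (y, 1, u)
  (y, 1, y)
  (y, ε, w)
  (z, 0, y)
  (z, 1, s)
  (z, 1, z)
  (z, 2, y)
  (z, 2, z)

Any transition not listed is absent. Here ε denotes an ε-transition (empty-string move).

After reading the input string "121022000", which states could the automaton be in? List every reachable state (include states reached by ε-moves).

∅

Start in {s}.
Read '1': s→∅; now ∅.
The set is empty and remains empty for the remaining 8 symbols.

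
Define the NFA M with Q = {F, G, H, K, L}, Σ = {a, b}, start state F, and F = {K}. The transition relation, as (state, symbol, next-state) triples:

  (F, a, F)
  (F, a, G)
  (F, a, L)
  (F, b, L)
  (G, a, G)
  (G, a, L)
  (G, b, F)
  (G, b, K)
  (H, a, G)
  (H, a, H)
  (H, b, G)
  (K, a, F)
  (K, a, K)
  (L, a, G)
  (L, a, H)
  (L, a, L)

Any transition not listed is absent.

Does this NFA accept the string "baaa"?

No

Start in {F}.
Read 'b': F→{L}; now {L}.
Read 'a': L→{G, H, L}; now {G, H, L}.
Read 'a': G→{G, L}, H→{G, H}, L→{G, H, L}; now {G, H, L}.
Read 'a': G→{G, L}, H→{G, H}, L→{G, H, L}; now {G, H, L}.
The final set {G, H, L} contains no accepting state.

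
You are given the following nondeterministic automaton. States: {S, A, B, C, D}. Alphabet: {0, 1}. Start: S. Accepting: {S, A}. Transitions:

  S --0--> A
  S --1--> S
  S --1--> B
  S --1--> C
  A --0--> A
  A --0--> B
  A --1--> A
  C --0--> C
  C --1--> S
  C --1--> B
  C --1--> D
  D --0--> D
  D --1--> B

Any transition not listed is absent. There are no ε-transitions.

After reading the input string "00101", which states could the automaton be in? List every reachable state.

{A}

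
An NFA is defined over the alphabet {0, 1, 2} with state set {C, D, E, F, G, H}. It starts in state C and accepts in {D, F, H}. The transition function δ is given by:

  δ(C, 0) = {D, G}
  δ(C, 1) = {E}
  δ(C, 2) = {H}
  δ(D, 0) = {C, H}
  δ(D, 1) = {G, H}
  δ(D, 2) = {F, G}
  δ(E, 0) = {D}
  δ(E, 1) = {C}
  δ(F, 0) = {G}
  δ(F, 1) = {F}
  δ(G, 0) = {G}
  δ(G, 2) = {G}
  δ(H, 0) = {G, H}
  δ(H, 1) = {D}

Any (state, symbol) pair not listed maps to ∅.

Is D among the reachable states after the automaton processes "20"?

No

Start in {C}.
Read '2': {C} → {H}.
Read '0': {H} → {G, H}.
State D is not in {G, H}.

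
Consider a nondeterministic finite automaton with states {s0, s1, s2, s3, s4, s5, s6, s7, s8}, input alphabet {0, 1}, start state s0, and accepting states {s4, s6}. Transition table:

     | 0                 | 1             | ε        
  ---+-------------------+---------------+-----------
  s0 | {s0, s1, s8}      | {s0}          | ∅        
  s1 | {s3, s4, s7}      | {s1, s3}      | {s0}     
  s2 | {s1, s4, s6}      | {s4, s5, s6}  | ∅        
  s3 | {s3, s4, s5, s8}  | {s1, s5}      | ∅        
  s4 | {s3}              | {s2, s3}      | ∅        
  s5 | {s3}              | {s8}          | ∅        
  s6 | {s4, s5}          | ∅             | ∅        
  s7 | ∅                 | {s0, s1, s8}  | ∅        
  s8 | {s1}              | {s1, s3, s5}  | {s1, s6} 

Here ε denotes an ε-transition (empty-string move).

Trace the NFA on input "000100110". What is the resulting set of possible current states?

{s0, s1, s3, s4, s5, s6, s7, s8}

Start in {s0}.
Read '0': s0→{s0, s1, s8}; union {s0, s1, s8}; ε-closure = {s0, s1, s6, s8}.
Read '0': s0→{s0, s1, s8}, s1→{s3, s4, s7}, s6→{s4, s5}, s8→{s1}; union {s0, s1, s3, s4, s5, s7, s8}; ε-closure = {s0, s1, s3, s4, s5, s6, s7, s8}.
Read '0': s0→{s0, s1, s8}, s1→{s3, s4, s7}, s3→{s3, s4, s5, s8}, s4→{s3}, s5→{s3}, s6→{s4, s5}, s7→∅, s8→{s1}; union {s0, s1, s3, s4, s5, s7, s8}; ε-closure = {s0, s1, s3, s4, s5, s6, s7, s8}.
Read '1': s0→{s0}, s1→{s1, s3}, s3→{s1, s5}, s4→{s2, s3}, s5→{s8}, s6→∅, s7→{s0, s1, s8}, s8→{s1, s3, s5}; union {s0, s1, s2, s3, s5, s8}; ε-closure = {s0, s1, s2, s3, s5, s6, s8}.
Read '0': s0→{s0, s1, s8}, s1→{s3, s4, s7}, s2→{s1, s4, s6}, s3→{s3, s4, s5, s8}, s5→{s3}, s6→{s4, s5}, s8→{s1}; now {s0, s1, s3, s4, s5, s6, s7, s8}.
Read '0': s0→{s0, s1, s8}, s1→{s3, s4, s7}, s3→{s3, s4, s5, s8}, s4→{s3}, s5→{s3}, s6→{s4, s5}, s7→∅, s8→{s1}; union {s0, s1, s3, s4, s5, s7, s8}; ε-closure = {s0, s1, s3, s4, s5, s6, s7, s8}.
Read '1': s0→{s0}, s1→{s1, s3}, s3→{s1, s5}, s4→{s2, s3}, s5→{s8}, s6→∅, s7→{s0, s1, s8}, s8→{s1, s3, s5}; union {s0, s1, s2, s3, s5, s8}; ε-closure = {s0, s1, s2, s3, s5, s6, s8}.
Read '1': s0→{s0}, s1→{s1, s3}, s2→{s4, s5, s6}, s3→{s1, s5}, s5→{s8}, s6→∅, s8→{s1, s3, s5}; now {s0, s1, s3, s4, s5, s6, s8}.
Read '0': s0→{s0, s1, s8}, s1→{s3, s4, s7}, s3→{s3, s4, s5, s8}, s4→{s3}, s5→{s3}, s6→{s4, s5}, s8→{s1}; union {s0, s1, s3, s4, s5, s7, s8}; ε-closure = {s0, s1, s3, s4, s5, s6, s7, s8}.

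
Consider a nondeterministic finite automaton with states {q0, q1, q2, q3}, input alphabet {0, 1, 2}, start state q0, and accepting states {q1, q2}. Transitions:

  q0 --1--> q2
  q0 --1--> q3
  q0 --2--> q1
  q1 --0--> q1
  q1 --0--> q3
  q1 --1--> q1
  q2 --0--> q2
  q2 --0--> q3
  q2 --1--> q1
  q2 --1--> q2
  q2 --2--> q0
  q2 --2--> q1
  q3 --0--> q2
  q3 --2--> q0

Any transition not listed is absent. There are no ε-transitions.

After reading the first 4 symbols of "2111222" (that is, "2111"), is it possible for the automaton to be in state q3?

No

Start in {q0}.
Read '2': q0→{q1}; now {q1}.
Read '1': q1→{q1}; now {q1}.
Read '1': q1→{q1}; now {q1}.
Read '1': q1→{q1}; now {q1}.
State q3 is not in {q1}.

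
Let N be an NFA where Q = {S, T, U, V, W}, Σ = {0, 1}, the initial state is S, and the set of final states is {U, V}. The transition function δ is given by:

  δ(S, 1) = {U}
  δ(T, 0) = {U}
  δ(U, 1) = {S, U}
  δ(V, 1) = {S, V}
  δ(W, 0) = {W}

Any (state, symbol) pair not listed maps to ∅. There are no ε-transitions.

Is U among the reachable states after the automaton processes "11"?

Start in {S}.
Read '1': S→{U}; now {U}.
Read '1': U→{S, U}; now {S, U}.
State U is in {S, U}.

Yes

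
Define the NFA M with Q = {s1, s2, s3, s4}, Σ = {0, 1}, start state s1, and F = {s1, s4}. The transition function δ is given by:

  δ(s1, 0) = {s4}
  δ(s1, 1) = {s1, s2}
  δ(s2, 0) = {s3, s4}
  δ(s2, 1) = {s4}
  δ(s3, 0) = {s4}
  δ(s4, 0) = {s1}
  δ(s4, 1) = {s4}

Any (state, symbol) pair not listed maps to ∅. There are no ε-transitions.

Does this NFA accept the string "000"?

Start in {s1}.
Read '0': {s1} → {s4}.
Read '0': {s4} → {s1}.
Read '0': {s1} → {s4}.
The final set {s4} contains the accepting state s4.

Yes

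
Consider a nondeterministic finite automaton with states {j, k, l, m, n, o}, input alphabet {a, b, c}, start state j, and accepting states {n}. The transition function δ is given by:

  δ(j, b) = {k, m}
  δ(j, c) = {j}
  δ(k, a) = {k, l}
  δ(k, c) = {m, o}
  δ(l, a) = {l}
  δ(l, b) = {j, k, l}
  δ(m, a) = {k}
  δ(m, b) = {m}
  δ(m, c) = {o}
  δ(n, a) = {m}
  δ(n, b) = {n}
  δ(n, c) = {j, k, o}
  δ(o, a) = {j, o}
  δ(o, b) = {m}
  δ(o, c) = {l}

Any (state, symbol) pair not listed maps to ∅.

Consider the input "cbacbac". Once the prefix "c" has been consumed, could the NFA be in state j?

Start in {j}.
Read 'c': {j} → {j}.
State j is in {j}.

Yes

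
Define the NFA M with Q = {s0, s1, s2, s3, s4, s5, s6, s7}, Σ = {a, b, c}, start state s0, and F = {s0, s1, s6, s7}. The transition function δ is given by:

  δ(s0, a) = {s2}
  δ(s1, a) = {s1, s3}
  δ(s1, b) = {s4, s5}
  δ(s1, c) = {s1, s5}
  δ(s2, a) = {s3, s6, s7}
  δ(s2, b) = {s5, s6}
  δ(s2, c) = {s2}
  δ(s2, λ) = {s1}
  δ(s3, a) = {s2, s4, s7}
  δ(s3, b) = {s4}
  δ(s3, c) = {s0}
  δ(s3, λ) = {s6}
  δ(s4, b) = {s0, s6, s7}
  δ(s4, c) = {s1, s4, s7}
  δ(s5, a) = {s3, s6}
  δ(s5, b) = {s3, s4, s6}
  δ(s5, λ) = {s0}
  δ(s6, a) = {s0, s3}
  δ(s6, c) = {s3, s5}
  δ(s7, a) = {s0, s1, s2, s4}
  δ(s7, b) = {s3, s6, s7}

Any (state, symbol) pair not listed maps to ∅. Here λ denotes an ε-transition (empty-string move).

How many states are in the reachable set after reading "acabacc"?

8

Start in {s0}.
Read 'a': s0→{s2}; union {s2}; ε-closure = {s1, s2}.
Read 'c': s1→{s1, s5}, s2→{s2}; union {s1, s2, s5}; ε-closure = {s0, s1, s2, s5}.
Read 'a': s0→{s2}, s1→{s1, s3}, s2→{s3, s6, s7}, s5→{s3, s6}; now {s1, s2, s3, s6, s7}.
Read 'b': s1→{s4, s5}, s2→{s5, s6}, s3→{s4}, s6→∅, s7→{s3, s6, s7}; union {s3, s4, s5, s6, s7}; ε-closure = {s0, s3, s4, s5, s6, s7}.
Read 'a': s0→{s2}, s3→{s2, s4, s7}, s4→∅, s5→{s3, s6}, s6→{s0, s3}, s7→{s0, s1, s2, s4}; now {s0, s1, s2, s3, s4, s6, s7}.
Read 'c': s0→∅, s1→{s1, s5}, s2→{s2}, s3→{s0}, s4→{s1, s4, s7}, s6→{s3, s5}, s7→∅; union {s0, s1, s2, s3, s4, s5, s7}; ε-closure = {s0, s1, s2, s3, s4, s5, s6, s7}.
Read 'c': s0→∅, s1→{s1, s5}, s2→{s2}, s3→{s0}, s4→{s1, s4, s7}, s5→∅, s6→{s3, s5}, s7→∅; union {s0, s1, s2, s3, s4, s5, s7}; ε-closure = {s0, s1, s2, s3, s4, s5, s6, s7}.
That set has 8 states.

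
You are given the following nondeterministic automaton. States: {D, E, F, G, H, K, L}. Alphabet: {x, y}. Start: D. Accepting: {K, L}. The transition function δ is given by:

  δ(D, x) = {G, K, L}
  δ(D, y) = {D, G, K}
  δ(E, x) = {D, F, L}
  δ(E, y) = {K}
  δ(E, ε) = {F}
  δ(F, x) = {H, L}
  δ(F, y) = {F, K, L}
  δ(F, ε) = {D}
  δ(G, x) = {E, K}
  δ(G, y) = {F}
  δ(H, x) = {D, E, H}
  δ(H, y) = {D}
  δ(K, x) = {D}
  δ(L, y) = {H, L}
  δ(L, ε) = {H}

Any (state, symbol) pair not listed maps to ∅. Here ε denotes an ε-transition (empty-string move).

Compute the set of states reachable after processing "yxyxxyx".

{D, E, F, G, H, K, L}

Start in {D}.
Read 'y': {D} → {D, G, K}.
Read 'x': {D, G, K} → {D, E, F, G, H, K, L}.
Read 'y': {D, E, F, G, H, K, L} → {D, F, G, H, K, L}.
Read 'x': {D, F, G, H, K, L} → {D, E, F, G, H, K, L}.
Read 'x': {D, E, F, G, H, K, L} → {D, E, F, G, H, K, L}.
Read 'y': {D, E, F, G, H, K, L} → {D, F, G, H, K, L}.
Read 'x': {D, F, G, H, K, L} → {D, E, F, G, H, K, L}.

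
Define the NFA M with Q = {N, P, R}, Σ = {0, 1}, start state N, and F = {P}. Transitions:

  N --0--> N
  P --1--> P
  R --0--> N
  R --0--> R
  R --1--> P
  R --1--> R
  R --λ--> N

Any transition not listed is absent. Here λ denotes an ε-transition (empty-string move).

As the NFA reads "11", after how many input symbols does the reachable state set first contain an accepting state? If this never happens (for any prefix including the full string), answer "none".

Start in {N}.
Read '1': N→∅; now ∅.
The set is empty and remains empty for the remaining 1 symbol.
No reachable set along the way intersects F.

none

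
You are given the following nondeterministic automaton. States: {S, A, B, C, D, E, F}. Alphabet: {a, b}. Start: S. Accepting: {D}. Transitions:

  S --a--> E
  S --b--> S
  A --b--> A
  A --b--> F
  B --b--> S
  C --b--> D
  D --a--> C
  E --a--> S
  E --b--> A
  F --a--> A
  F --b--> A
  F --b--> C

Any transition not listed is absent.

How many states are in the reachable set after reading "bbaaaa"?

Start in {S}.
Read 'b': {S} → {S}.
Read 'b': {S} → {S}.
Read 'a': {S} → {E}.
Read 'a': {E} → {S}.
Read 'a': {S} → {E}.
Read 'a': {E} → {S}.
That set has 1 state.

1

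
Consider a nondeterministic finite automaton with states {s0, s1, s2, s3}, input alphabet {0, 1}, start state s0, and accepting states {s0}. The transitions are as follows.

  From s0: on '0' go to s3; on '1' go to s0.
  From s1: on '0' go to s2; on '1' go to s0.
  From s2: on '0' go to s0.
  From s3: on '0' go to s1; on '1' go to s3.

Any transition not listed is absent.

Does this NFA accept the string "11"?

Yes

Start in {s0}.
Read '1': {s0} → {s0}.
Read '1': {s0} → {s0}.
The final set {s0} contains the accepting state s0.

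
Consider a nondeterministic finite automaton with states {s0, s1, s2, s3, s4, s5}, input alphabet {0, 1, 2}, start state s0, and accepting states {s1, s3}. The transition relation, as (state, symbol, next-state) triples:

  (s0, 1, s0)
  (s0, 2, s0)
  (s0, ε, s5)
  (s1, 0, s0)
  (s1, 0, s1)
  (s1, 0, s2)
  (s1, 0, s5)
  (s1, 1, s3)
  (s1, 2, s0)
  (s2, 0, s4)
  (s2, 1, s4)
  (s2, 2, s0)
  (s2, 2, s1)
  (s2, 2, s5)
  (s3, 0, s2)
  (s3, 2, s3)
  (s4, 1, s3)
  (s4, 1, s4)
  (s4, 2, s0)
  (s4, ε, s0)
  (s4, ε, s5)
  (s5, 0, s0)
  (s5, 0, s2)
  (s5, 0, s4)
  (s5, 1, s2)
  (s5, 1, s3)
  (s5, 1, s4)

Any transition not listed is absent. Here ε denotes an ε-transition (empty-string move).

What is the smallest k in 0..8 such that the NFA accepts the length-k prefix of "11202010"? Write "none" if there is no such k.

1

Start: ε-closure({s0}) = {s0, s5}.
Read '1': {s0, s5} → {s0, s2, s3, s4, s5}.
None of the earlier sets intersect F, but {s0, s2, s3, s4, s5} does.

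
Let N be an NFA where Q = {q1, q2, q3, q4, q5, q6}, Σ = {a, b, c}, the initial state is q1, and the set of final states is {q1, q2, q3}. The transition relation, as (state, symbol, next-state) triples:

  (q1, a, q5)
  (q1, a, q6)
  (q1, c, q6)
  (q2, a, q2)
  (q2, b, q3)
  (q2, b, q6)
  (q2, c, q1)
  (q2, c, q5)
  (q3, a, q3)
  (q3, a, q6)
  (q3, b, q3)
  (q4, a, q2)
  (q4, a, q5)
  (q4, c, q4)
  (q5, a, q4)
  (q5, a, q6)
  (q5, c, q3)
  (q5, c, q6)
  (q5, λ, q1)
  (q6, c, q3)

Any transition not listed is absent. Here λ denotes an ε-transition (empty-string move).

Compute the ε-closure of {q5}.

Begin with {q5}.
ε-move q5 → q1; add q1.

{q1, q5}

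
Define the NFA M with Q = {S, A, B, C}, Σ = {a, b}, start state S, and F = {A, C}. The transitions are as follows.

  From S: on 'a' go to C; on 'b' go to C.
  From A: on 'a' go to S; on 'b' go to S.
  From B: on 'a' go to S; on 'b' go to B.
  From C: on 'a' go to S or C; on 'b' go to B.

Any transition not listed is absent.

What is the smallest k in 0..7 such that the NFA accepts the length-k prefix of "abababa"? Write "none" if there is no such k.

Start in {S}.
Read 'a': S→{C}; now {C}.
None of the earlier sets intersect F, but {C} does.

1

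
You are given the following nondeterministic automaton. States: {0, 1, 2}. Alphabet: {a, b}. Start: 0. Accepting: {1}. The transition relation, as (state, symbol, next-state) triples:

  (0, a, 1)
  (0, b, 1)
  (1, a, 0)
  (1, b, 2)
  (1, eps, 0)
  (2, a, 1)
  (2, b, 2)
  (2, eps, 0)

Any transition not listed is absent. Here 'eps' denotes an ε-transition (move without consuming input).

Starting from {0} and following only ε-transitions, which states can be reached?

Begin with {0}.
No ε-moves leave this set, so the closure equals the set itself.

{0}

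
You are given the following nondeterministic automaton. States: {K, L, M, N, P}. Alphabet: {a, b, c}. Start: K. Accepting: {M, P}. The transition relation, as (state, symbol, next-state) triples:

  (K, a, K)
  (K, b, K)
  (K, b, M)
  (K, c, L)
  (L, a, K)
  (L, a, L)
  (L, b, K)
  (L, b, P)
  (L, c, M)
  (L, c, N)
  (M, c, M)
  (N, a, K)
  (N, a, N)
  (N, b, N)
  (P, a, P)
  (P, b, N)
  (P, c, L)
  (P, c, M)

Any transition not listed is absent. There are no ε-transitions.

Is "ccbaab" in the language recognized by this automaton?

Start in {K}.
Read 'c': K→{L}; now {L}.
Read 'c': L→{M, N}; now {M, N}.
Read 'b': M→∅, N→{N}; now {N}.
Read 'a': N→{K, N}; now {K, N}.
Read 'a': K→{K}, N→{K, N}; now {K, N}.
Read 'b': K→{K, M}, N→{N}; now {K, M, N}.
The final set {K, M, N} contains the accepting state M.

Yes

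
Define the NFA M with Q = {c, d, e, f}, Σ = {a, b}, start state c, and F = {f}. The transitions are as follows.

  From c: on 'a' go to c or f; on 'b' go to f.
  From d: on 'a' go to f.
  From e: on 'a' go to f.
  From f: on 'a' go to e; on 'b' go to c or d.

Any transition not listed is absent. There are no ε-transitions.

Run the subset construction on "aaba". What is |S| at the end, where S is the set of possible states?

3

Start in {c}.
Read 'a': {c} → {c, f}.
Read 'a': {c, f} → {c, e, f}.
Read 'b': {c, e, f} → {c, d, f}.
Read 'a': {c, d, f} → {c, e, f}.
That set has 3 states.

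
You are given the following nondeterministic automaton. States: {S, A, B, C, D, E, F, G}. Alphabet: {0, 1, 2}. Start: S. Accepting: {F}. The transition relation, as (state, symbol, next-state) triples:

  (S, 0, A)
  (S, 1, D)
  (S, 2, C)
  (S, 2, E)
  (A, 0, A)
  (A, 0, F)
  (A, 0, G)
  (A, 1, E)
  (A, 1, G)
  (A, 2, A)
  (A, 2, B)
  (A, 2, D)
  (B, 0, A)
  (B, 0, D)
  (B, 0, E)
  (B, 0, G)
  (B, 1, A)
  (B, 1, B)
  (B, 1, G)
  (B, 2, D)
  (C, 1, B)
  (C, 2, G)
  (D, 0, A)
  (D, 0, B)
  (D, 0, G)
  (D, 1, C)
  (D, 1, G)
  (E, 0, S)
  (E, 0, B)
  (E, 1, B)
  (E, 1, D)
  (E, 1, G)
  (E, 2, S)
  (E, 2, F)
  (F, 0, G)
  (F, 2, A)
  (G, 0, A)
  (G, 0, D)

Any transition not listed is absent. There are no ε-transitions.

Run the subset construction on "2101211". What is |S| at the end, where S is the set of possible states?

6

Start in {S}.
Read '2': S→{C, E}; now {C, E}.
Read '1': C→{B}, E→{B, D, G}; now {B, D, G}.
Read '0': B→{A, D, E, G}, D→{A, B, G}, G→{A, D}; now {A, B, D, E, G}.
Read '1': A→{E, G}, B→{A, B, G}, D→{C, G}, E→{B, D, G}, G→∅; now {A, B, C, D, E, G}.
Read '2': A→{A, B, D}, B→{D}, C→{G}, D→∅, E→{S, F}, G→∅; now {S, A, B, D, F, G}.
Read '1': S→{D}, A→{E, G}, B→{A, B, G}, D→{C, G}, F→∅, G→∅; now {A, B, C, D, E, G}.
Read '1': A→{E, G}, B→{A, B, G}, C→{B}, D→{C, G}, E→{B, D, G}, G→∅; now {A, B, C, D, E, G}.
That set has 6 states.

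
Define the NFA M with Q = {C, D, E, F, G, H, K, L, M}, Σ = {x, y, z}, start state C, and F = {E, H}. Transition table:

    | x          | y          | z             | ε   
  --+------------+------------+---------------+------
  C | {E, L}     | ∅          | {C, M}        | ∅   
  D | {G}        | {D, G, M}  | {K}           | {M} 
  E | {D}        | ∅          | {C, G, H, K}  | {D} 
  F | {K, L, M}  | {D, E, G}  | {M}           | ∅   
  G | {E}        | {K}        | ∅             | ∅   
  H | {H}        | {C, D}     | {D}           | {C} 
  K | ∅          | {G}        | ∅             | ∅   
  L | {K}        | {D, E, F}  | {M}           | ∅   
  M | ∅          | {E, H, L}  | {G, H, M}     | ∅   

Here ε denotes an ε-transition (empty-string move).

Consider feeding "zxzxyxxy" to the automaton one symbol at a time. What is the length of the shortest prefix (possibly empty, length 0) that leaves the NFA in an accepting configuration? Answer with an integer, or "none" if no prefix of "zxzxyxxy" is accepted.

2

Start in {C}.
Read 'z': C→{C, M}; now {C, M}.
Read 'x': C→{E, L}, M→∅; union {E, L}; ε-closure = {D, E, L, M}.
None of the earlier sets intersect F, but {D, E, L, M} does.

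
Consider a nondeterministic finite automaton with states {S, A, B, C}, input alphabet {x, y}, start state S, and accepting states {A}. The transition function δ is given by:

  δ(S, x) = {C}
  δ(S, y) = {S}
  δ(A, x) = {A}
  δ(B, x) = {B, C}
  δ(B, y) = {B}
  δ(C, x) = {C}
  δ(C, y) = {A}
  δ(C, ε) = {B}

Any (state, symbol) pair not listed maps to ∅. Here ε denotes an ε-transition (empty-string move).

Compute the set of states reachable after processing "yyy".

{S}

Start in {S}.
Read 'y': S→{S}; now {S}.
Read 'y': S→{S}; now {S}.
Read 'y': S→{S}; now {S}.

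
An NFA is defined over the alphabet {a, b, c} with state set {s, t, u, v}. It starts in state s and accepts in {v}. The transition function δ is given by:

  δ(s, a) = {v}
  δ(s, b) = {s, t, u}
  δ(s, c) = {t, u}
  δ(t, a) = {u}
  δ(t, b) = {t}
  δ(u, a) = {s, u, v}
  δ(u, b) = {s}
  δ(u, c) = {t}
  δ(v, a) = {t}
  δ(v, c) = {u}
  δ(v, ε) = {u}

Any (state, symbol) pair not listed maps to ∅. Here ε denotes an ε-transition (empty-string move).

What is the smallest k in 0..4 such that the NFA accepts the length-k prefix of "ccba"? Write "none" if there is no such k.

Start in {s}.
Read 'c': {s} → {t, u}.
Read 'c': {t, u} → {t}.
Read 'b': {t} → {t}.
Read 'a': {t} → {u}.
No reachable set along the way intersects F.

none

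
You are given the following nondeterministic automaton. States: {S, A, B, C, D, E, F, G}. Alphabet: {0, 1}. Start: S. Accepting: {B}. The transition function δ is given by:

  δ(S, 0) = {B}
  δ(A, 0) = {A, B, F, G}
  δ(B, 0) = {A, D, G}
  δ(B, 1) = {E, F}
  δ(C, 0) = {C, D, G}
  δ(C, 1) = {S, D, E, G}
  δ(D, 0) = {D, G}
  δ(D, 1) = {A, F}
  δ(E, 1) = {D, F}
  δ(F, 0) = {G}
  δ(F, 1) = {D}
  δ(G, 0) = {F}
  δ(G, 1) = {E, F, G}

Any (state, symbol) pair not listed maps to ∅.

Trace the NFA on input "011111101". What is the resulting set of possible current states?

{A, D, E, F, G}

Start in {S}.
Read '0': {S} → {B}.
Read '1': {B} → {E, F}.
Read '1': {E, F} → {D, F}.
Read '1': {D, F} → {A, D, F}.
Read '1': {A, D, F} → {A, D, F}.
Read '1': {A, D, F} → {A, D, F}.
Read '1': {A, D, F} → {A, D, F}.
Read '0': {A, D, F} → {A, B, D, F, G}.
Read '1': {A, B, D, F, G} → {A, D, E, F, G}.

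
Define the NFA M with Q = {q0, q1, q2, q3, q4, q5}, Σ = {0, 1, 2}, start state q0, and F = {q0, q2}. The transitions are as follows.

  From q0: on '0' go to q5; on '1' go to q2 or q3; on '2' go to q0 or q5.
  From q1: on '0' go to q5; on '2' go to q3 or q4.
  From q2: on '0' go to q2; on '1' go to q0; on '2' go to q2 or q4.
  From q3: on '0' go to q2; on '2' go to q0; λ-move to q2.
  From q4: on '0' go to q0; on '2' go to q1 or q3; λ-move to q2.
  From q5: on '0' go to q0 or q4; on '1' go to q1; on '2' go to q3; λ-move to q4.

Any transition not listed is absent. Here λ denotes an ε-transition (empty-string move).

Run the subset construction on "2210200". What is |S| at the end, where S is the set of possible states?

Start in {q0}.
Read '2': {q0} → {q0, q2, q4, q5}.
Read '2': {q0, q2, q4, q5} → {q0, q1, q2, q3, q4, q5}.
Read '1': {q0, q1, q2, q3, q4, q5} → {q0, q1, q2, q3}.
Read '0': {q0, q1, q2, q3} → {q2, q4, q5}.
Read '2': {q2, q4, q5} → {q1, q2, q3, q4}.
Read '0': {q1, q2, q3, q4} → {q0, q2, q4, q5}.
Read '0': {q0, q2, q4, q5} → {q0, q2, q4, q5}.
That set has 4 states.

4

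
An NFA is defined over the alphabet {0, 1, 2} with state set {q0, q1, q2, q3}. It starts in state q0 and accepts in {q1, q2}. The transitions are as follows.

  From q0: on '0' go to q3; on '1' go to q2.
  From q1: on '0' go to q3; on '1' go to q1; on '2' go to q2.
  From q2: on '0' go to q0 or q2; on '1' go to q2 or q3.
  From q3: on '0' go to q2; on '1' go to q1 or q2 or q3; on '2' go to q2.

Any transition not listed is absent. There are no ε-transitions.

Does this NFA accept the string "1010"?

Yes

Start in {q0}.
Read '1': q0→{q2}; now {q2}.
Read '0': q2→{q0, q2}; now {q0, q2}.
Read '1': q0→{q2}, q2→{q2, q3}; now {q2, q3}.
Read '0': q2→{q0, q2}, q3→{q2}; now {q0, q2}.
The final set {q0, q2} contains the accepting state q2.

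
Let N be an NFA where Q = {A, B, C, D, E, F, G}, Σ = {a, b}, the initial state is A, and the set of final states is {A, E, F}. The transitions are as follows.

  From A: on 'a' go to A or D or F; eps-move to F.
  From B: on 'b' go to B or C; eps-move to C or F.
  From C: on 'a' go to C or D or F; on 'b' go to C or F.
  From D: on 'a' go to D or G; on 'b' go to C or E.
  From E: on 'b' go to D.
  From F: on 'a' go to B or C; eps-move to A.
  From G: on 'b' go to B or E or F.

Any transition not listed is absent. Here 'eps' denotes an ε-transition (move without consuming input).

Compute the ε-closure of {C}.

Begin with {C}.
No ε-moves leave this set, so the closure equals the set itself.

{C}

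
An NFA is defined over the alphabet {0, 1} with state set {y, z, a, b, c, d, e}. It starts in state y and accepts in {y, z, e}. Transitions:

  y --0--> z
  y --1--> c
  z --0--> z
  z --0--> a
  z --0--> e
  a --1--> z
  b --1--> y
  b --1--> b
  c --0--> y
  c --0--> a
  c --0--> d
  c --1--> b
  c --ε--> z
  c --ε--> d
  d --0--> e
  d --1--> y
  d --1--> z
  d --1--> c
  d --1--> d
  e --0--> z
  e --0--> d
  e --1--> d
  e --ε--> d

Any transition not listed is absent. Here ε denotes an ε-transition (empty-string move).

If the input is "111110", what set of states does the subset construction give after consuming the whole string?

Start in {y}.
Read '1': {y} → {z, c, d}.
Read '1': {z, c, d} → {y, z, b, c, d}.
Read '1': {y, z, b, c, d} → {y, z, b, c, d}.
Read '1': {y, z, b, c, d} → {y, z, b, c, d}.
Read '1': {y, z, b, c, d} → {y, z, b, c, d}.
Read '0': {y, z, b, c, d} → {y, z, a, d, e}.

{y, z, a, d, e}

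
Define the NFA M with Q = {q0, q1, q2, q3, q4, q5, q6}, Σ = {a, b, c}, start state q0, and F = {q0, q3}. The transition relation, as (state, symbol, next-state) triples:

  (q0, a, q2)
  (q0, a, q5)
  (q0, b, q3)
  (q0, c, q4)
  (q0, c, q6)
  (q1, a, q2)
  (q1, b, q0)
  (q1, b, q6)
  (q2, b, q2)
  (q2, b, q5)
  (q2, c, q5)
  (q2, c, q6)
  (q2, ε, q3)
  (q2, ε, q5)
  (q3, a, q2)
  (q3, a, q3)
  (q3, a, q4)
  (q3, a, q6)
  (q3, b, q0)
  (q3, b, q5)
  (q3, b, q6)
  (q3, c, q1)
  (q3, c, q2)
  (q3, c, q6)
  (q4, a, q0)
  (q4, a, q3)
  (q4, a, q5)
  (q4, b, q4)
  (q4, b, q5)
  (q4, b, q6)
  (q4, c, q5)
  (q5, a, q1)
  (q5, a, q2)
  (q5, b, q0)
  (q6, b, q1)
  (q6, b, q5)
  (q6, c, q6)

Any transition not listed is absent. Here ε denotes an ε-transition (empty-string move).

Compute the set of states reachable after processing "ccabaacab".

Start in {q0}.
Read 'c': {q0} → {q4, q6}.
Read 'c': {q4, q6} → {q5, q6}.
Read 'a': {q5, q6} → {q1, q2, q3, q5}.
Read 'b': {q1, q2, q3, q5} → {q0, q2, q3, q5, q6}.
Read 'a': {q0, q2, q3, q5, q6} → {q1, q2, q3, q4, q5, q6}.
Read 'a': {q1, q2, q3, q4, q5, q6} → {q0, q1, q2, q3, q4, q5, q6}.
Read 'c': {q0, q1, q2, q3, q4, q5, q6} → {q1, q2, q3, q4, q5, q6}.
Read 'a': {q1, q2, q3, q4, q5, q6} → {q0, q1, q2, q3, q4, q5, q6}.
Read 'b': {q0, q1, q2, q3, q4, q5, q6} → {q0, q1, q2, q3, q4, q5, q6}.

{q0, q1, q2, q3, q4, q5, q6}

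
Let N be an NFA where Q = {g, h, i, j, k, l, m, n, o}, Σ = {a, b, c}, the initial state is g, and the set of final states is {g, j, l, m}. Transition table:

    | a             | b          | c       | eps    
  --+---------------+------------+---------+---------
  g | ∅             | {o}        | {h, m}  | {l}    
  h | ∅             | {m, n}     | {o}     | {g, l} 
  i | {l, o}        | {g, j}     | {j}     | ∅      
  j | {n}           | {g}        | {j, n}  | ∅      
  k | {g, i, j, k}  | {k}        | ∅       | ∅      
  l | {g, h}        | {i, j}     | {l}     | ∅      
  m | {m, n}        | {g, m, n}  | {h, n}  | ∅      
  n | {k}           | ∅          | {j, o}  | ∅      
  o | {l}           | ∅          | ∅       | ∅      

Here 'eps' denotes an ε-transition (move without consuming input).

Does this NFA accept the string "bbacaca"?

Yes

Start: ε-closure({g}) = {g, l}.
Read 'b': g→{o}, l→{i, j}; now {i, j, o}.
Read 'b': i→{g, j}, j→{g}, o→∅; union {g, j}; ε-closure = {g, j, l}.
Read 'a': g→∅, j→{n}, l→{g, h}; union {g, h, n}; ε-closure = {g, h, l, n}.
Read 'c': g→{h, m}, h→{o}, l→{l}, n→{j, o}; union {h, j, l, m, o}; ε-closure = {g, h, j, l, m, o}.
Read 'a': g→∅, h→∅, j→{n}, l→{g, h}, m→{m, n}, o→{l}; now {g, h, l, m, n}.
Read 'c': g→{h, m}, h→{o}, l→{l}, m→{h, n}, n→{j, o}; union {h, j, l, m, n, o}; ε-closure = {g, h, j, l, m, n, o}.
Read 'a': g→∅, h→∅, j→{n}, l→{g, h}, m→{m, n}, n→{k}, o→{l}; now {g, h, k, l, m, n}.
The final set {g, h, k, l, m, n} contains the accepting states g, l, m.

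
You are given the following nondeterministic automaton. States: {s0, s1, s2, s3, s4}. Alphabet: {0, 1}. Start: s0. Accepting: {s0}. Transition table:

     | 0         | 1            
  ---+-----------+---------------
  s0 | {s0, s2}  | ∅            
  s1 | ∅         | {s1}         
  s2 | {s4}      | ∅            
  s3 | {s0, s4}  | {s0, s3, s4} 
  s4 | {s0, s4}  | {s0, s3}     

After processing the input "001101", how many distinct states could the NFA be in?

Start in {s0}.
Read '0': s0→{s0, s2}; now {s0, s2}.
Read '0': s0→{s0, s2}, s2→{s4}; now {s0, s2, s4}.
Read '1': s0→∅, s2→∅, s4→{s0, s3}; now {s0, s3}.
Read '1': s0→∅, s3→{s0, s3, s4}; now {s0, s3, s4}.
Read '0': s0→{s0, s2}, s3→{s0, s4}, s4→{s0, s4}; now {s0, s2, s4}.
Read '1': s0→∅, s2→∅, s4→{s0, s3}; now {s0, s3}.
That set has 2 states.

2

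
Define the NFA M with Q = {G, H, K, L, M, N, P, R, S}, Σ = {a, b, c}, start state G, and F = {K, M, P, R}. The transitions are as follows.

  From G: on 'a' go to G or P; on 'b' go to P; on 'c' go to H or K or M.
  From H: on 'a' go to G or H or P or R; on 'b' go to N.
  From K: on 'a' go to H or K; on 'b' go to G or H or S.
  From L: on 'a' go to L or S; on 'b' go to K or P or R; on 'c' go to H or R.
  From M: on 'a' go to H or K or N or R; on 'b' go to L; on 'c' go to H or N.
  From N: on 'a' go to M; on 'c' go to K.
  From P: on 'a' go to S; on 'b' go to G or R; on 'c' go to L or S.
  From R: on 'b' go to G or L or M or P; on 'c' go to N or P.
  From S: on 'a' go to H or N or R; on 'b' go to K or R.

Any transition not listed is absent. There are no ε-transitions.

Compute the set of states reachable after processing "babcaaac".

Start in {G}.
Read 'b': G→{P}; now {P}.
Read 'a': P→{S}; now {S}.
Read 'b': S→{K, R}; now {K, R}.
Read 'c': K→∅, R→{N, P}; now {N, P}.
Read 'a': N→{M}, P→{S}; now {M, S}.
Read 'a': M→{H, K, N, R}, S→{H, N, R}; now {H, K, N, R}.
Read 'a': H→{G, H, P, R}, K→{H, K}, N→{M}, R→∅; now {G, H, K, M, P, R}.
Read 'c': G→{H, K, M}, H→∅, K→∅, M→{H, N}, P→{L, S}, R→{N, P}; now {H, K, L, M, N, P, S}.

{H, K, L, M, N, P, S}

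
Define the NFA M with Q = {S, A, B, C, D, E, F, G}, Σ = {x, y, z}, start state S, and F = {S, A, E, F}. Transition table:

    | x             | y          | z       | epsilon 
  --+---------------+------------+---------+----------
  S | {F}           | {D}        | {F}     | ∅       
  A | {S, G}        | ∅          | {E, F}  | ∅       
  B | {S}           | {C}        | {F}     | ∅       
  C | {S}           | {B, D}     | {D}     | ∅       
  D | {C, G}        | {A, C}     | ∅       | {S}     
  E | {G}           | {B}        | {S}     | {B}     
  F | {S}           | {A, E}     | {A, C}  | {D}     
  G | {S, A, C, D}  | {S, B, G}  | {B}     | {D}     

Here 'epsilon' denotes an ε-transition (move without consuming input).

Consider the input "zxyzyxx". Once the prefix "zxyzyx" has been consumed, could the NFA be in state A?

Start in {S}.
Read 'z': {S} → {S, D, F}.
Read 'x': {S, D, F} → {S, C, D, F, G}.
Read 'y': {S, C, D, F, G} → {S, A, B, C, D, E, G}.
Read 'z': {S, A, B, C, D, E, G} → {S, B, D, E, F}.
Read 'y': {S, B, D, E, F} → {S, A, B, C, D, E}.
Read 'x': {S, A, B, C, D, E} → {S, C, D, F, G}.
State A is not in {S, C, D, F, G}.

No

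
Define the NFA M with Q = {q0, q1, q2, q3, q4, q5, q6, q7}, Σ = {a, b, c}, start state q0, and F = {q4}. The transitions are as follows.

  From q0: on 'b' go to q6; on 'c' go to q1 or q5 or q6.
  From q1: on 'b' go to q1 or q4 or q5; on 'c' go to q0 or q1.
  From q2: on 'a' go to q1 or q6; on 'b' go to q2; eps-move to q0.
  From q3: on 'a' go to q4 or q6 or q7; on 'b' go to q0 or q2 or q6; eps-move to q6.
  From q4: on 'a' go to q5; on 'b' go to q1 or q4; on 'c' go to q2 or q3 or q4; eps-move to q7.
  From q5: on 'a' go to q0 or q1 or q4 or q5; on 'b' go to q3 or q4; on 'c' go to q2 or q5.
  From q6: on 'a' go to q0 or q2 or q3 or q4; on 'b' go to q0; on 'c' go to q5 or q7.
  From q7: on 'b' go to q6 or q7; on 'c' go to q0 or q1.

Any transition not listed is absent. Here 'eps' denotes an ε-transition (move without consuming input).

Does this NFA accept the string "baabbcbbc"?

Yes

Start in {q0}.
Read 'b': {q0} → {q6}.
Read 'a': {q6} → {q0, q2, q3, q4, q6, q7}.
Read 'a': {q0, q2, q3, q4, q6, q7} → {q0, q1, q2, q3, q4, q5, q6, q7}.
Read 'b': {q0, q1, q2, q3, q4, q5, q6, q7} → {q0, q1, q2, q3, q4, q5, q6, q7}.
Read 'b': {q0, q1, q2, q3, q4, q5, q6, q7} → {q0, q1, q2, q3, q4, q5, q6, q7}.
Read 'c': {q0, q1, q2, q3, q4, q5, q6, q7} → {q0, q1, q2, q3, q4, q5, q6, q7}.
Read 'b': {q0, q1, q2, q3, q4, q5, q6, q7} → {q0, q1, q2, q3, q4, q5, q6, q7}.
Read 'b': {q0, q1, q2, q3, q4, q5, q6, q7} → {q0, q1, q2, q3, q4, q5, q6, q7}.
Read 'c': {q0, q1, q2, q3, q4, q5, q6, q7} → {q0, q1, q2, q3, q4, q5, q6, q7}.
The final set {q0, q1, q2, q3, q4, q5, q6, q7} contains the accepting state q4.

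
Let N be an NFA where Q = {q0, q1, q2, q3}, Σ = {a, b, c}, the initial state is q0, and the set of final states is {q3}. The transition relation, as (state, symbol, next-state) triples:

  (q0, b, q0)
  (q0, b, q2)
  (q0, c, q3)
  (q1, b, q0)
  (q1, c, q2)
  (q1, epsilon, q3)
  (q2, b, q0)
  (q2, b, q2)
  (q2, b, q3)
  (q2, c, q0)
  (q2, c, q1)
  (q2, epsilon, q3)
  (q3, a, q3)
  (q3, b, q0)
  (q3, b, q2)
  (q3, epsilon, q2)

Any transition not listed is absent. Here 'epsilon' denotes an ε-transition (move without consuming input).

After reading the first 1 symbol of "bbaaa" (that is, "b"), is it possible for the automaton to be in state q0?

Start in {q0}.
Read 'b': {q0} → {q0, q2, q3}.
State q0 is in {q0, q2, q3}.

Yes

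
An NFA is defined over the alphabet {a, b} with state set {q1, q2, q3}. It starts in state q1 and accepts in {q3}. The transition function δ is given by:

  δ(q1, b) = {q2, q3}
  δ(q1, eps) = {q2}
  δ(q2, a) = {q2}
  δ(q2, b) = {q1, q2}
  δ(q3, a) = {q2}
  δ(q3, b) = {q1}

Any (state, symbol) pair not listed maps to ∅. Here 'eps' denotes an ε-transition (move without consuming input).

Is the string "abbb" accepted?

Start: ε-closure({q1}) = {q1, q2}.
Read 'a': q1→∅, q2→{q2}; now {q2}.
Read 'b': q2→{q1, q2}; now {q1, q2}.
Read 'b': q1→{q2, q3}, q2→{q1, q2}; now {q1, q2, q3}.
Read 'b': q1→{q2, q3}, q2→{q1, q2}, q3→{q1}; now {q1, q2, q3}.
The final set {q1, q2, q3} contains the accepting state q3.

Yes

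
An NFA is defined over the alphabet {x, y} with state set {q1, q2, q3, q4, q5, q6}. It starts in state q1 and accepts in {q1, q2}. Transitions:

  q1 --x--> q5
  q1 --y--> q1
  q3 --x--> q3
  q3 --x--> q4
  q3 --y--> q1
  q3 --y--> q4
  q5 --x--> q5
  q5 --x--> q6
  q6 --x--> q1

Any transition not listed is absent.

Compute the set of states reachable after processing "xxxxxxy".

{q1}

Start in {q1}.
Read 'x': {q1} → {q5}.
Read 'x': {q5} → {q5, q6}.
Read 'x': {q5, q6} → {q1, q5, q6}.
Read 'x': {q1, q5, q6} → {q1, q5, q6}.
Read 'x': {q1, q5, q6} → {q1, q5, q6}.
Read 'x': {q1, q5, q6} → {q1, q5, q6}.
Read 'y': {q1, q5, q6} → {q1}.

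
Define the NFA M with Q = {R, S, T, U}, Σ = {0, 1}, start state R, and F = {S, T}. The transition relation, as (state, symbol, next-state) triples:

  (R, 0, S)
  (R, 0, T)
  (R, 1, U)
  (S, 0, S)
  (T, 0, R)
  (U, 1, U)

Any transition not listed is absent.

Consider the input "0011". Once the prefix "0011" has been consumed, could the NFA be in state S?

No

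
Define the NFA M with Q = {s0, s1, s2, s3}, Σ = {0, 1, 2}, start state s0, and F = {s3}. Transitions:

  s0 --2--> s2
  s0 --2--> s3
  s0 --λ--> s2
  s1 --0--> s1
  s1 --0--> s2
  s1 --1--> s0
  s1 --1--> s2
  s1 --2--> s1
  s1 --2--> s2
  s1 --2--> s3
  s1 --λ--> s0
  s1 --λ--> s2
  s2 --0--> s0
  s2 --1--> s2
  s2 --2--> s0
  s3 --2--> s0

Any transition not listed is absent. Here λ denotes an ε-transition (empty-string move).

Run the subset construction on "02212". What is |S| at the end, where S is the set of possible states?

Start: ε-closure({s0}) = {s0, s2}.
Read '0': s0→∅, s2→{s0}; union {s0}; ε-closure = {s0, s2}.
Read '2': s0→{s2, s3}, s2→{s0}; now {s0, s2, s3}.
Read '2': s0→{s2, s3}, s2→{s0}, s3→{s0}; now {s0, s2, s3}.
Read '1': s0→∅, s2→{s2}, s3→∅; now {s2}.
Read '2': s2→{s0}; union {s0}; ε-closure = {s0, s2}.
That set has 2 states.

2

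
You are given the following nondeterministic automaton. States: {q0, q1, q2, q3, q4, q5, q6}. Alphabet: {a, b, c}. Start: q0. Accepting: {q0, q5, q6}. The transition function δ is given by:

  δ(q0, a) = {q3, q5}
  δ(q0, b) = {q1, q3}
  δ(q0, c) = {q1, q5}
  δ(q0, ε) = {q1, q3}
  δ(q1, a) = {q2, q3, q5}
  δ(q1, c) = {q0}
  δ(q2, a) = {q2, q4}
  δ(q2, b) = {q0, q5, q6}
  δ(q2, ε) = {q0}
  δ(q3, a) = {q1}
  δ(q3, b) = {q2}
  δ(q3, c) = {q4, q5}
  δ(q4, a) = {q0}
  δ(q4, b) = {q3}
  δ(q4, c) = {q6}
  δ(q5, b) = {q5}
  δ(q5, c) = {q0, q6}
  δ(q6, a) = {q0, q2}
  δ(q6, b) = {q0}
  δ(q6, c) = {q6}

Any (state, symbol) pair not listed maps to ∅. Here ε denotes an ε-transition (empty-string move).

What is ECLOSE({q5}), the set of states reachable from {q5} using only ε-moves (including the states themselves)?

{q5}

Begin with {q5}.
No ε-moves leave this set, so the closure equals the set itself.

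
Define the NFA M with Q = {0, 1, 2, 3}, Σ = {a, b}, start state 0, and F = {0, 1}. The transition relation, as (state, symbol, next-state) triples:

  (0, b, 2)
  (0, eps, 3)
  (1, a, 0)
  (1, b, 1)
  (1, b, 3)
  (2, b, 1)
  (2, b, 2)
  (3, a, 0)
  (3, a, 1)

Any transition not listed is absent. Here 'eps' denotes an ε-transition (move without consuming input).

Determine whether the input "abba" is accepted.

Start: ε-closure({0}) = {0, 3}.
Read 'a': {0, 3} → {0, 1, 3}.
Read 'b': {0, 1, 3} → {1, 2, 3}.
Read 'b': {1, 2, 3} → {1, 2, 3}.
Read 'a': {1, 2, 3} → {0, 1, 3}.
The final set {0, 1, 3} contains the accepting states 0, 1.

Yes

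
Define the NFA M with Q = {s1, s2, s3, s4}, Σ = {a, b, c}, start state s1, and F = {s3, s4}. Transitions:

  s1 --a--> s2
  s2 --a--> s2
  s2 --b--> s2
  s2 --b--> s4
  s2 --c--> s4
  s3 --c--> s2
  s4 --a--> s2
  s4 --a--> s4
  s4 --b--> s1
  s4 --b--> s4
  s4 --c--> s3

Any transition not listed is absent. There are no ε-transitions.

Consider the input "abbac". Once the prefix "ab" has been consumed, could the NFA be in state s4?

Start in {s1}.
Read 'a': s1→{s2}; now {s2}.
Read 'b': s2→{s2, s4}; now {s2, s4}.
State s4 is in {s2, s4}.

Yes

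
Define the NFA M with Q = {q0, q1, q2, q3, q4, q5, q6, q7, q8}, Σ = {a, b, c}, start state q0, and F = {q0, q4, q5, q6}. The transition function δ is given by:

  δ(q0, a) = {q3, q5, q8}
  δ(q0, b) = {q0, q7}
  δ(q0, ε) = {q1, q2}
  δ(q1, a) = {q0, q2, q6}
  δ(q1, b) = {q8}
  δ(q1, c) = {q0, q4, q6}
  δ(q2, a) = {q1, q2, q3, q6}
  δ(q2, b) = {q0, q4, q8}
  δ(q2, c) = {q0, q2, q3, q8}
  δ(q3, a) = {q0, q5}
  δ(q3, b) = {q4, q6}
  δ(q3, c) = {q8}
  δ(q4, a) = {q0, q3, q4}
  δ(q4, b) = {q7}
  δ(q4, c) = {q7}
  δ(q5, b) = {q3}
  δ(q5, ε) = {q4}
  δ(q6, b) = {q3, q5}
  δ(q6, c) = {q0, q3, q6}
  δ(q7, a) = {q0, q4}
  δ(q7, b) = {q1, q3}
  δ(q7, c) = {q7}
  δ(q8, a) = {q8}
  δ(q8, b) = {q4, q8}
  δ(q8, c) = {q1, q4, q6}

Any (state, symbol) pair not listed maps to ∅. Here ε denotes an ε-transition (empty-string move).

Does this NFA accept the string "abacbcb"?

Yes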